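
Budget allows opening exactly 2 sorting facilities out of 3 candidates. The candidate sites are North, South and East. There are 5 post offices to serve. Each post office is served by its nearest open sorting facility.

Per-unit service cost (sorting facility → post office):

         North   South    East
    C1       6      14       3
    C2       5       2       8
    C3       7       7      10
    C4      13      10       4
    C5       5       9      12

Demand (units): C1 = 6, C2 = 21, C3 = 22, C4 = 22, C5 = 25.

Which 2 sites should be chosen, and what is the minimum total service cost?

With exactly 2 open, each post office uses its cheapest among the chosen.
{North, East}: C1→East 3·6=18, C2→North 5·21=105, C3→North 7·22=154, C4→East 4·22=88, C5→North 5·25=125. Service cost 490.
{South, East}: service cost 527
{North, South}: service cost 577
Among all 3 size-2 choices, {North, East} is lowest.

Choose North and East; total service cost 490.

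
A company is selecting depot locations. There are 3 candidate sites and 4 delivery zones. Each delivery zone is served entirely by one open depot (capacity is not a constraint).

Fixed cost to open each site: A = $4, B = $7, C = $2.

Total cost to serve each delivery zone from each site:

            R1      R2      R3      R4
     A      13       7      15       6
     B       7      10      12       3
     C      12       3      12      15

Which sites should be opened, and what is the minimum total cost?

For any fixed open set, each delivery zone goes to its cheapest open site; total = fixed + service.
{B, C}: R1→B 7, R2→C 3, R3→B 12, R4→B 3. Service 25; fixed 9; total 34.
{A, B, C}: R1→B 7, R2→C 3, R3→B 12, R4→B 3. Service 25; fixed 13; total 38.
{A, C}: R1→C 12, R2→C 3, R3→C 12, R4→A 6. Service 33; fixed 6; total 39.
{C}: R1→C 12, R2→C 3, R3→C 12, R4→C 15. Service 42; fixed 2; total 44.
No other subset beats 34.

Open B and C; minimum total cost 34.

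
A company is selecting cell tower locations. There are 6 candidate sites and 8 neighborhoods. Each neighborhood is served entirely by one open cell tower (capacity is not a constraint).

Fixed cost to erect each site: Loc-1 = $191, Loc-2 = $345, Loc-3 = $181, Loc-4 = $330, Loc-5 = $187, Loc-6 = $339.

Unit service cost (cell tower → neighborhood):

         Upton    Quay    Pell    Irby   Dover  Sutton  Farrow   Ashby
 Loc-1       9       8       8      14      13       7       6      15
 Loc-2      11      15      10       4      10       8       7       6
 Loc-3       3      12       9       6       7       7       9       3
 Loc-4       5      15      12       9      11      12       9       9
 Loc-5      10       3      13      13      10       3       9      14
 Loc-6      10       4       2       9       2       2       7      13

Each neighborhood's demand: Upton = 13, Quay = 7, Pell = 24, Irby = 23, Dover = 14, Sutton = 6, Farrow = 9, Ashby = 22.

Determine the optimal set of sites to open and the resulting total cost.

For any fixed open set, each neighborhood goes to its cheapest open site; total = fixed + service.
{Loc-3, Loc-6}: Upton→Loc-3 3·13=39, Quay→Loc-6 4·7=28, Pell→Loc-6 2·24=48, Irby→Loc-3 6·23=138, Dover→Loc-6 2·14=28, Sutton→Loc-6 2·6=12, Farrow→Loc-6 7·9=63, Ashby→Loc-3 3·22=66. Service 422; fixed 520; total 942.
{Loc-3}: service 764 + fixed 181 = 945
{Loc-3, Loc-5}: service 677 + fixed 368 = 1045
{Loc-1, Loc-2, Loc-3, Loc-4, Loc-5, Loc-6}: service 360 + fixed 1573 = 1933
No other subset beats 942.

Open Loc-3 and Loc-6; minimum total cost 942.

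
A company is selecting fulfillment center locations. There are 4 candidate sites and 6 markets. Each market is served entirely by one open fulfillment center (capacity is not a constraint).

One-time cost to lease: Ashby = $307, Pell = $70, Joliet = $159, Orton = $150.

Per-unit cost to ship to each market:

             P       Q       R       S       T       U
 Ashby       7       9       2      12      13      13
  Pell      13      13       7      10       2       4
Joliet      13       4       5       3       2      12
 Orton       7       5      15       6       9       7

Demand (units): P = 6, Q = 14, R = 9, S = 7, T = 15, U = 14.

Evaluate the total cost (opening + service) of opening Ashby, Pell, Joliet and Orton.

Total cost: 909

Each market is assigned to its cheapest site among the open ones.
{Ashby, Pell, Joliet, Orton}: P→Ashby 7·6=42, Q→Joliet 4·14=56, R→Ashby 2·9=18, S→Joliet 3·7=21, T→Pell 2·15=30, U→Pell 4·14=56. Service 223; fixed 686; total 909.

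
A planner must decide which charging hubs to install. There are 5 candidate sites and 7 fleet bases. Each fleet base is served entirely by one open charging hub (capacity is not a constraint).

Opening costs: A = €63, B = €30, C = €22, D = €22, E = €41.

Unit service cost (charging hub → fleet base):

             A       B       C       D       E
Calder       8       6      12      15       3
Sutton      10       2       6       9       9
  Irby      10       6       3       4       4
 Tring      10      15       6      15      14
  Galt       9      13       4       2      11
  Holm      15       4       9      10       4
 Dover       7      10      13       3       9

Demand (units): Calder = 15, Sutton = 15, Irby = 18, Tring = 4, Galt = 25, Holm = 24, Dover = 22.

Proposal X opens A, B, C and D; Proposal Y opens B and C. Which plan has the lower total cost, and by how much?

Proposal X: {A, B, C, D}: Calder→B 6·15=90, Sutton→B 2·15=30, Irby→C 3·18=54, Tring→C 6·4=24, Galt→D 2·25=50, Holm→B 4·24=96, Dover→D 3·22=66. Service 410; fixed 137; total 547.
Proposal Y: {B, C}: Calder→B 6·15=90, Sutton→B 2·15=30, Irby→C 3·18=54, Tring→C 6·4=24, Galt→C 4·25=100, Holm→B 4·24=96, Dover→B 10·22=220. Service 614; fixed 52; total 666.
Difference: |547 − 666| = 119.

Proposal X is cheaper by 119.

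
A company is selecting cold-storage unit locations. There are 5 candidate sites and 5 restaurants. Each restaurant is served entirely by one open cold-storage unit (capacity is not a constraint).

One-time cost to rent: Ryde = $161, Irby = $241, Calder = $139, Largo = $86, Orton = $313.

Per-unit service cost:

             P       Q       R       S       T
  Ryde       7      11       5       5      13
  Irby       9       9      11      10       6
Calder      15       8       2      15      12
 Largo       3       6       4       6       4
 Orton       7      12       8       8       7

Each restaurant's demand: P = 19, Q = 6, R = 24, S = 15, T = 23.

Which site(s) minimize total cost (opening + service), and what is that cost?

Open Largo only; minimum total cost 457.

For any fixed open set, each restaurant goes to its cheapest open site; total = fixed + service.
{Largo}: P→Largo 3·19=57, Q→Largo 6·6=36, R→Largo 4·24=96, S→Largo 6·15=90, T→Largo 4·23=92. Service 371; fixed 86; total 457.
{Calder, Largo}: service 323 + fixed 225 = 548
{Ryde, Largo}: P→Largo 3·19=57, Q→Largo 6·6=36, R→Largo 4·24=96, S→Ryde 5·15=75, T→Largo 4·23=92. Service 356; fixed 247; total 603.
{Ryde, Irby, Calder, Largo, Orton}: P→Largo 3·19=57, Q→Largo 6·6=36, R→Calder 2·24=48, S→Ryde 5·15=75, T→Largo 4·23=92. Service 308; fixed 940; total 1248.
No other subset beats 457.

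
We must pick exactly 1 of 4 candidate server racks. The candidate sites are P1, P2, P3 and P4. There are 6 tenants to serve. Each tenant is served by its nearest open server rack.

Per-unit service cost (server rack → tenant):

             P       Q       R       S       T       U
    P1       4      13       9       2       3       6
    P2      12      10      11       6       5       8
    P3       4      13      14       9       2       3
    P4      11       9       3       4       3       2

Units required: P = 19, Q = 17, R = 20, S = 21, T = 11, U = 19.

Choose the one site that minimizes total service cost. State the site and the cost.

With exactly 1 open, each tenant uses its cheapest among the chosen.
{P4}: P→P4 11·19=209, Q→P4 9·17=153, R→P4 3·20=60, S→P4 4·21=84, T→P4 3·11=33, U→P4 2·19=38. Service cost 577.
{P1}: service cost 666
{P3}: service cost 845
Among all 4 size-1 choices, {P4} is lowest.

Choose P4 only; total service cost 577.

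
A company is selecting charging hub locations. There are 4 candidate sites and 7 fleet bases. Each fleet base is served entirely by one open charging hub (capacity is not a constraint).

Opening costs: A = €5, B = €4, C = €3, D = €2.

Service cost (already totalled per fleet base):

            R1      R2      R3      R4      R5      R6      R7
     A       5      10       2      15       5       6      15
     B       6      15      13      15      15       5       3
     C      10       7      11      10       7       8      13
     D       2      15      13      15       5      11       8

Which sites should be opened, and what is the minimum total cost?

Open A, B, C and D; minimum total cost 48.

For any fixed open set, each fleet base goes to its cheapest open site; total = fixed + service.
{A, B, C, D}: R1→D 2, R2→C 7, R3→A 2, R4→C 10, R5→A 5, R6→B 5, R7→B 3. Service 34; fixed 14; total 48.
{A, B, C}: R1→A 5, R2→C 7, R3→A 2, R4→C 10, R5→A 5, R6→B 5, R7→B 3. Service 37; fixed 12; total 49.
{A, C, D}: service 40 + fixed 10 = 50
{D}: service 69 + fixed 2 = 71
No other subset beats 48.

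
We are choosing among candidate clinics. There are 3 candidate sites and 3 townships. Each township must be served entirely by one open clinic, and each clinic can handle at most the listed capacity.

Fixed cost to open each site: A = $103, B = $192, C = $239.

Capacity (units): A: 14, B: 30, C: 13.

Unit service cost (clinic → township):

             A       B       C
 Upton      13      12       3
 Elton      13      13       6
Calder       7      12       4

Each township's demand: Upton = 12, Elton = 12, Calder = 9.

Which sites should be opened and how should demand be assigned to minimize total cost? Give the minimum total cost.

Minimum total cost: 658

Open {A, B}: Upton→B 12·12=144, Elton→B 13·12=156, Calder→A 7·9=63.
Loads: A carries 9/14, B carries 24/30. Service 363; fixed 295; total 658.
Next best feasible plan costs 703.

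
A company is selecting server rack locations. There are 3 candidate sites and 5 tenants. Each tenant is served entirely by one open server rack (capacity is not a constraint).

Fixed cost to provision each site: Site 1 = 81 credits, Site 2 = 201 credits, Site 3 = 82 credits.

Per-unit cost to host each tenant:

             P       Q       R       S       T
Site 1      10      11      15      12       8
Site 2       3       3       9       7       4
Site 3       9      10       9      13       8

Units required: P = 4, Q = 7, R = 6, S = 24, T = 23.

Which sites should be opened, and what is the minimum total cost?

Open Site 2 only; minimum total cost 548.

For any fixed open set, each tenant goes to its cheapest open site; total = fixed + service.
{Site 2}: P→Site 2 3·4=12, Q→Site 2 3·7=21, R→Site 2 9·6=54, S→Site 2 7·24=168, T→Site 2 4·23=92. Service 347; fixed 201; total 548.
{Site 1, Site 2}: service 347 + fixed 282 = 629
{Site 2, Site 3}: service 347 + fixed 283 = 630
{Site 1, Site 2, Site 3}: service 347 + fixed 364 = 711
(All 7 nonempty subsets were checked; Site 2 only is lowest.)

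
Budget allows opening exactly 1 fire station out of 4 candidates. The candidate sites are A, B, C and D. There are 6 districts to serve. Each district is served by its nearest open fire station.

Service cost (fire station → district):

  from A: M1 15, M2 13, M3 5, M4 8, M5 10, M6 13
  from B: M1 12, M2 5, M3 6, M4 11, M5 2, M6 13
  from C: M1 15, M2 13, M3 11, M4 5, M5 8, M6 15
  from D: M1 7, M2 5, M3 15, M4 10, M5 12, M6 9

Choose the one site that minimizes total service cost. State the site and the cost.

With exactly 1 open, each district uses its cheapest among the chosen.
{B}: M1→B 12, M2→B 5, M3→B 6, M4→B 11, M5→B 2, M6→B 13. Service cost 49.
{D}: service cost 58
{A}: service cost 64
Among all 4 size-1 choices, {B} is lowest.

Choose B only; total service cost 49.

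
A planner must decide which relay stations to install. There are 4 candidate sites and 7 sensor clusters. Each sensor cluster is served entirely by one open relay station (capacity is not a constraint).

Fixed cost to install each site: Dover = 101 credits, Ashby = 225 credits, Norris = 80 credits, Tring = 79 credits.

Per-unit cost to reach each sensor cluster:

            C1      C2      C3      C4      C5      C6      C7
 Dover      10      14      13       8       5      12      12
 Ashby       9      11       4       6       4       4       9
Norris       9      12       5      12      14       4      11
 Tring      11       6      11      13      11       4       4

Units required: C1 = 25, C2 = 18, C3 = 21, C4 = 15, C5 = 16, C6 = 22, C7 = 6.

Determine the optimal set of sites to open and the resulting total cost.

For any fixed open set, each sensor cluster goes to its cheapest open site; total = fixed + service.
{Ashby, Tring}: C1→Ashby 9·25=225, C2→Tring 6·18=108, C3→Ashby 4·21=84, C4→Ashby 6·15=90, C5→Ashby 4·16=64, C6→Ashby 4·22=88, C7→Tring 4·6=24. Service 683; fixed 304; total 987.
{Dover, Norris, Tring}: C1→Norris 9·25=225, C2→Tring 6·18=108, C3→Norris 5·21=105, C4→Dover 8·15=120, C5→Dover 5·16=80, C6→Norris 4·22=88, C7→Tring 4·6=24. Service 750; fixed 260; total 1010.
{Ashby}: C1→Ashby 9·25=225, C2→Ashby 11·18=198, C3→Ashby 4·21=84, C4→Ashby 6·15=90, C5→Ashby 4·16=64, C6→Ashby 4·22=88, C7→Ashby 9·6=54. Service 803; fixed 225; total 1028.
{Dover, Ashby, Norris, Tring}: service 683 + fixed 485 = 1168
No other subset beats 987.

Open Ashby and Tring; minimum total cost 987.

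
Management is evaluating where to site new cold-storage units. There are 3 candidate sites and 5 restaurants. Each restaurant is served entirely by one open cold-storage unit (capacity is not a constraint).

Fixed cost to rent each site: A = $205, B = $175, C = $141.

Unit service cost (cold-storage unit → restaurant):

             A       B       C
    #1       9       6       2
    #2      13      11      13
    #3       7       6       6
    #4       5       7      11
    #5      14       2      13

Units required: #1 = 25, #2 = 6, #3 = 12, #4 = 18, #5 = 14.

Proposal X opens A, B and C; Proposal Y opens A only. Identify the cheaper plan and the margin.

Proposal X is cheaper by 51.

Proposal X: {A, B, C}: #1→C 2·25=50, #2→B 11·6=66, #3→B 6·12=72, #4→A 5·18=90, #5→B 2·14=28. Service 306; fixed 521; total 827.
Proposal Y: {A}: #1→A 9·25=225, #2→A 13·6=78, #3→A 7·12=84, #4→A 5·18=90, #5→A 14·14=196. Service 673; fixed 205; total 878.
Difference: |827 − 878| = 51.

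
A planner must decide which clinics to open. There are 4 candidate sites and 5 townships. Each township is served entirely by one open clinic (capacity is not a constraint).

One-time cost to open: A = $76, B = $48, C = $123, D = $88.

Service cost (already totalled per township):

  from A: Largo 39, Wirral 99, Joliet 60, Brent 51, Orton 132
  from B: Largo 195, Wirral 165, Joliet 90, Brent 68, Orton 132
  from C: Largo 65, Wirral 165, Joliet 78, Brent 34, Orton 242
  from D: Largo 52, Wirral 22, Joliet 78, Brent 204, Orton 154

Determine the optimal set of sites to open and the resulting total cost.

Open A only; minimum total cost 457.

For any fixed open set, each township goes to its cheapest open site; total = fixed + service.
{A}: Largo→A 39, Wirral→A 99, Joliet→A 60, Brent→A 51, Orton→A 132. Service 381; fixed 76; total 457.
{A, D}: Largo→A 39, Wirral→D 22, Joliet→A 60, Brent→A 51, Orton→A 132. Service 304; fixed 164; total 468.
{B, D}: service 352 + fixed 136 = 488
{A, B, C, D}: service 287 + fixed 335 = 622
(All 15 nonempty subsets were checked; A only is lowest.)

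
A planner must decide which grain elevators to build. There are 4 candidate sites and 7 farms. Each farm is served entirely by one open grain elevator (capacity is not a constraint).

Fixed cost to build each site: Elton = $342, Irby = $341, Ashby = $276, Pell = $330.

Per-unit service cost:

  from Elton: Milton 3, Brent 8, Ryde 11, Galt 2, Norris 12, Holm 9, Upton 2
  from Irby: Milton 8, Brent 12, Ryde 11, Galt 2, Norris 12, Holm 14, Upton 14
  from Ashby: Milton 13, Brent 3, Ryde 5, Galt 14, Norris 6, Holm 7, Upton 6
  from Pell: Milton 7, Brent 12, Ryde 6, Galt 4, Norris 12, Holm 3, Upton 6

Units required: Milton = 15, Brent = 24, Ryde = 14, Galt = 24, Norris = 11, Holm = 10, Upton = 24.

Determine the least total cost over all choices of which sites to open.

Minimum total cost: 1037

For any fixed open set, each farm goes to its cheapest open site; total = fixed + service.
{Elton, Ashby}: Milton→Elton 3·15=45, Brent→Ashby 3·24=72, Ryde→Ashby 5·14=70, Galt→Elton 2·24=48, Norris→Ashby 6·11=66, Holm→Ashby 7·10=70, Upton→Elton 2·24=48. Service 419; fixed 618; total 1037.
{Elton}: service 709 + fixed 342 = 1051
{Ashby, Pell}: Milton→Pell 7·15=105, Brent→Ashby 3·24=72, Ryde→Ashby 5·14=70, Galt→Pell 4·24=96, Norris→Ashby 6·11=66, Holm→Pell 3·10=30, Upton→Ashby 6·24=144. Service 583; fixed 606; total 1189.
{Elton, Irby, Ashby, Pell}: service 379 + fixed 1289 = 1668
No other subset beats 1037.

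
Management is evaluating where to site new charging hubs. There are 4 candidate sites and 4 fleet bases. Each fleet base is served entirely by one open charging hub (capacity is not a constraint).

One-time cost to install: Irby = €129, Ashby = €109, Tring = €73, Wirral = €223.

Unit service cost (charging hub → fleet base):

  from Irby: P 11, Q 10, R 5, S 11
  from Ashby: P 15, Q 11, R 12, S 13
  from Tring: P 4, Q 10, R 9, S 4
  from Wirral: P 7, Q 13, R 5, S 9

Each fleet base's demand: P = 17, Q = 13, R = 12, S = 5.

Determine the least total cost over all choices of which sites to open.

For any fixed open set, each fleet base goes to its cheapest open site; total = fixed + service.
{Tring}: P→Tring 4·17=68, Q→Tring 10·13=130, R→Tring 9·12=108, S→Tring 4·5=20. Service 326; fixed 73; total 399.
{Irby, Tring}: service 278 + fixed 202 = 480
{Ashby, Tring}: service 326 + fixed 182 = 508
{Irby, Ashby, Tring, Wirral}: service 278 + fixed 534 = 812
No other subset beats 399.

Minimum total cost: 399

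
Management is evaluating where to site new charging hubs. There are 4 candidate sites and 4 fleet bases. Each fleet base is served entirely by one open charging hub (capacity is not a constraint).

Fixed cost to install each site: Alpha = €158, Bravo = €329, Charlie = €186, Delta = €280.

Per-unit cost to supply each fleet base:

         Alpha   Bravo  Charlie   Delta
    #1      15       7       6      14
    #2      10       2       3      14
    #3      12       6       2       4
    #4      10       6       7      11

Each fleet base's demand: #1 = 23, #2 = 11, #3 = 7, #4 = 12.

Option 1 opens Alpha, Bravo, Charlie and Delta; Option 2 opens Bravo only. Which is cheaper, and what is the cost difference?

Option 1: {Alpha, Bravo, Charlie, Delta}: #1→Charlie 6·23=138, #2→Bravo 2·11=22, #3→Charlie 2·7=14, #4→Bravo 6·12=72. Service 246; fixed 953; total 1199.
Option 2: {Bravo}: #1→Bravo 7·23=161, #2→Bravo 2·11=22, #3→Bravo 6·7=42, #4→Bravo 6·12=72. Service 297; fixed 329; total 626.
Difference: |1199 − 626| = 573.

Option 2 is cheaper by 573.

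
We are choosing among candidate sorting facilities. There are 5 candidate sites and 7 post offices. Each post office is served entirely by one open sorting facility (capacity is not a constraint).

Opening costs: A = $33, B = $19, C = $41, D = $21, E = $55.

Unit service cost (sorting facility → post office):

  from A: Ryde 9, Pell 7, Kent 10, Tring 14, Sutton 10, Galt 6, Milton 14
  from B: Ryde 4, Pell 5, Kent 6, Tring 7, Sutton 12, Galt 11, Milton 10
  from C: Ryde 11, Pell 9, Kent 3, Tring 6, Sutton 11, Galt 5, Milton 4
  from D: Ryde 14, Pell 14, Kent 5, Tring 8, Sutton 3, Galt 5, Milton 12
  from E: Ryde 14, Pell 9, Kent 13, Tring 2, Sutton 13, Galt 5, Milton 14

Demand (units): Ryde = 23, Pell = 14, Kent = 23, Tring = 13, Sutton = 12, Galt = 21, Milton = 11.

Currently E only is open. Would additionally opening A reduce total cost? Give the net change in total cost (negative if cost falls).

Current service cost with {E}: 1188.
Adding A: each post office re-picks its cheapest; new service cost 940, saving 248.
Extra fixed cost: 33. Net change = 33 − 248 = -215.
(Totals: 1243 → 1028.)

Yes — net change −215 (cost falls by 215).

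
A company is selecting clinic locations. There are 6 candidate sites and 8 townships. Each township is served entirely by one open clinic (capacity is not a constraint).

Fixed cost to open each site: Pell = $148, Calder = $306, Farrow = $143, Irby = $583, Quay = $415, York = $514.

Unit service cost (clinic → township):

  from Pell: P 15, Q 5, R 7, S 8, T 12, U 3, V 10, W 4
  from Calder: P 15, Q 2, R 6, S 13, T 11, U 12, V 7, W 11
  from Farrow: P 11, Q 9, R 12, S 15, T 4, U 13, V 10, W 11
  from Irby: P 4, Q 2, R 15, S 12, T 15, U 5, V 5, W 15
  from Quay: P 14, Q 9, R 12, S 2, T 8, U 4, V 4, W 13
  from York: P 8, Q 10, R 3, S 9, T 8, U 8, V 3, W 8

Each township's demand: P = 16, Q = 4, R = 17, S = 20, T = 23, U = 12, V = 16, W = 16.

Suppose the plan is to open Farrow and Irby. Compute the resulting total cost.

Each township is assigned to its cheapest site among the open ones.
{Farrow, Irby}: P→Irby 4·16=64, Q→Irby 2·4=8, R→Farrow 12·17=204, S→Irby 12·20=240, T→Farrow 4·23=92, U→Irby 5·12=60, V→Irby 5·16=80, W→Farrow 11·16=176. Service 924; fixed 726; total 1650.

Total cost: 1650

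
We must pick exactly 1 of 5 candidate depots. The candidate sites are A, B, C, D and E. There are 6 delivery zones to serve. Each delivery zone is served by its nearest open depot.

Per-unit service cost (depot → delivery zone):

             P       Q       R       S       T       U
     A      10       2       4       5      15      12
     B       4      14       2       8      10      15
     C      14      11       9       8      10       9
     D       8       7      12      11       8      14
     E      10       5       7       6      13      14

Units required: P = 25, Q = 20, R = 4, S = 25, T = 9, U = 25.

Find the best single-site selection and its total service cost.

Choose A only; total service cost 866.

With exactly 1 open, each delivery zone uses its cheapest among the chosen.
{A}: P→A 10·25=250, Q→A 2·20=40, R→A 4·4=16, S→A 5·25=125, T→A 15·9=135, U→A 12·25=300. Service cost 866.
{E}: service cost 995
{B}: service cost 1053
Among all 5 size-1 choices, {A} is lowest.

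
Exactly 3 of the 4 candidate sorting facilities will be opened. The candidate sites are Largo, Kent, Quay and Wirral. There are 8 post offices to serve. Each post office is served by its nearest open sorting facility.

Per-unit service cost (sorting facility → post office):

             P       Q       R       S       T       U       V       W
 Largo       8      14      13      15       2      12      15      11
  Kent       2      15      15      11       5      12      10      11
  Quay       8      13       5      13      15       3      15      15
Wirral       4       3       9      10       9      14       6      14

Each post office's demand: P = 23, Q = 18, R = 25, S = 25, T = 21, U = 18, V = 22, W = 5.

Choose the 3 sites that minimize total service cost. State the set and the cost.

With exactly 3 open, each post office uses its cheapest among the chosen.
{Largo, Quay, Wirral}: P→Wirral 4·23=92, Q→Wirral 3·18=54, R→Quay 5·25=125, S→Wirral 10·25=250, T→Largo 2·21=42, U→Quay 3·18=54, V→Wirral 6·22=132, W→Largo 11·5=55. Service cost 804.
{Kent, Quay, Wirral}: service cost 821
{Largo, Kent, Wirral}: service cost 1020
Among all 4 size-3 choices, {Largo, Quay, Wirral} is lowest.

Choose Largo, Quay and Wirral; total service cost 804.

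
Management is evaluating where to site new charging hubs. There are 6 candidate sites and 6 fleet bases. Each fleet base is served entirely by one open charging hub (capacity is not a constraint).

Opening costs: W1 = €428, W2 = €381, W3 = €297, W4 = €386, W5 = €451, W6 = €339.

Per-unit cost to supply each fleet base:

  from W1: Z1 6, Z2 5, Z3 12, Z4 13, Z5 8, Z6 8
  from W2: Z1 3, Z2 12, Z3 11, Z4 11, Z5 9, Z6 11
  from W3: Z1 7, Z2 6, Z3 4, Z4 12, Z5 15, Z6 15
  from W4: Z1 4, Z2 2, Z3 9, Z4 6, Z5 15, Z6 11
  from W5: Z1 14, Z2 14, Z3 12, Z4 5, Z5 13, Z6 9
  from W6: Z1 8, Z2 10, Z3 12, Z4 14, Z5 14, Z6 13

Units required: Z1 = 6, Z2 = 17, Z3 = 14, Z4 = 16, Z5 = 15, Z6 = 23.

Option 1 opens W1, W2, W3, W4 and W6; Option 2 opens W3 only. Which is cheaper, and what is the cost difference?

Option 1: {W1, W2, W3, W4, W6}: Z1→W2 3·6=18, Z2→W4 2·17=34, Z3→W3 4·14=56, Z4→W4 6·16=96, Z5→W1 8·15=120, Z6→W1 8·23=184. Service 508; fixed 1831; total 2339.
Option 2: {W3}: Z1→W3 7·6=42, Z2→W3 6·17=102, Z3→W3 4·14=56, Z4→W3 12·16=192, Z5→W3 15·15=225, Z6→W3 15·23=345. Service 962; fixed 297; total 1259.
Difference: |2339 − 1259| = 1080.

Option 2 is cheaper by 1080.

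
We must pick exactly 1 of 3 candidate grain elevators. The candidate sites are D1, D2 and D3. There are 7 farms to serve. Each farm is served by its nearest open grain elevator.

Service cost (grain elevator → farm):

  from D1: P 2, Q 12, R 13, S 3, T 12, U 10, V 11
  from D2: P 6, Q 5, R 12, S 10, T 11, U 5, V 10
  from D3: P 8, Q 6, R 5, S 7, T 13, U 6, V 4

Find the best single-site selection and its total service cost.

Choose D3 only; total service cost 49.

With exactly 1 open, each farm uses its cheapest among the chosen.
{D3}: P→D3 8, Q→D3 6, R→D3 5, S→D3 7, T→D3 13, U→D3 6, V→D3 4. Service cost 49.
{D2}: service cost 59
{D1}: service cost 63
Among all 3 size-1 choices, {D3} is lowest.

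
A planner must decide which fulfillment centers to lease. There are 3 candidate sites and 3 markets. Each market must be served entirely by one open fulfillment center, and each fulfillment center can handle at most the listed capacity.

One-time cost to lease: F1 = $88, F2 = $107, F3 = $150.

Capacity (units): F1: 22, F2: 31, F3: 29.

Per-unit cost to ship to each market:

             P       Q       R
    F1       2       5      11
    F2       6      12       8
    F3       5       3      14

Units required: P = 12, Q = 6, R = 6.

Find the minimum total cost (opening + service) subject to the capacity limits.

Open {F1, F2}: P→F1 2·12=24, Q→F1 5·6=30, R→F2 8·6=48.
Loads: F1 carries 18/22, F2 carries 6/31. Service 102; fixed 195; total 297.
Next best feasible plan costs 299.

Minimum total cost: 297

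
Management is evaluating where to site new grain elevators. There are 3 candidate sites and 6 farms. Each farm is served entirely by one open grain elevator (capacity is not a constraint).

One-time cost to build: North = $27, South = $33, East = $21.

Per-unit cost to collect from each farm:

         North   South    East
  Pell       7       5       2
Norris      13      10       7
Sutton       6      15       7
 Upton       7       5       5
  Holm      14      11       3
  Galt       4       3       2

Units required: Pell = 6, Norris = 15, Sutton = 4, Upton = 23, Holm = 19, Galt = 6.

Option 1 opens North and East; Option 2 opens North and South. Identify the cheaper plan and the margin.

Option 1 is cheaper by 233.

Option 1: {North, East}: Pell→East 2·6=12, Norris→East 7·15=105, Sutton→North 6·4=24, Upton→East 5·23=115, Holm→East 3·19=57, Galt→East 2·6=12. Service 325; fixed 48; total 373.
Option 2: {North, South}: Pell→South 5·6=30, Norris→South 10·15=150, Sutton→North 6·4=24, Upton→South 5·23=115, Holm→South 11·19=209, Galt→South 3·6=18. Service 546; fixed 60; total 606.
Difference: |373 − 606| = 233.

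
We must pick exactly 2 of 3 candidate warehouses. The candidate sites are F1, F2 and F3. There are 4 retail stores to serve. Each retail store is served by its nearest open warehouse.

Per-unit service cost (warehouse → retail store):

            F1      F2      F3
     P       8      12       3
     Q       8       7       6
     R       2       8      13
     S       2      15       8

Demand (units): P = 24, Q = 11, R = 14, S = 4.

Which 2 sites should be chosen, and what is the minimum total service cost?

Choose F1 and F3; total service cost 174.

With exactly 2 open, each retail store uses its cheapest among the chosen.
{F1, F3}: P→F3 3·24=72, Q→F3 6·11=66, R→F1 2·14=28, S→F1 2·4=8. Service cost 174.
{F2, F3}: service cost 282
{F1, F2}: service cost 305
Among all 3 size-2 choices, {F1, F3} is lowest.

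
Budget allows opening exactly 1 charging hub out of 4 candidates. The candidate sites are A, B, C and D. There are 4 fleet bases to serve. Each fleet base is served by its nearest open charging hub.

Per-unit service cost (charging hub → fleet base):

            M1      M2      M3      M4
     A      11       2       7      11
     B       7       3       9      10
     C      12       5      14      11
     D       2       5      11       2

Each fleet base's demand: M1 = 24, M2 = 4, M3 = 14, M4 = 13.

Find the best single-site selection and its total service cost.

Choose D only; total service cost 248.

With exactly 1 open, each fleet base uses its cheapest among the chosen.
{D}: M1→D 2·24=48, M2→D 5·4=20, M3→D 11·14=154, M4→D 2·13=26. Service cost 248.
{B}: service cost 436
{A}: service cost 513
Among all 4 size-1 choices, {D} is lowest.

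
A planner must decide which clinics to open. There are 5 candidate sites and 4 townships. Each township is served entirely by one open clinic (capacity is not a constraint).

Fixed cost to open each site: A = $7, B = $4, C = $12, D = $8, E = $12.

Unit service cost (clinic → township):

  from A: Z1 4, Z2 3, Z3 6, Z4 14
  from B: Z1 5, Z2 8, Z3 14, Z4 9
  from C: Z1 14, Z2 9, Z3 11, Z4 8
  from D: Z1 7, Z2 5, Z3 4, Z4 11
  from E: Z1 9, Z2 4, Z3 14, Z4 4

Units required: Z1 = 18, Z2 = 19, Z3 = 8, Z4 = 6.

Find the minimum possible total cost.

For any fixed open set, each township goes to its cheapest open site; total = fixed + service.
{A, D, E}: Z1→A 4·18=72, Z2→A 3·19=57, Z3→D 4·8=32, Z4→E 4·6=24. Service 185; fixed 27; total 212.
{A, B, D, E}: service 185 + fixed 31 = 216
{A, E}: service 201 + fixed 19 = 220
{A, B, C, D, E}: Z1→A 4·18=72, Z2→A 3·19=57, Z3→D 4·8=32, Z4→E 4·6=24. Service 185; fixed 43; total 228.
No other subset beats 212.

Minimum total cost: 212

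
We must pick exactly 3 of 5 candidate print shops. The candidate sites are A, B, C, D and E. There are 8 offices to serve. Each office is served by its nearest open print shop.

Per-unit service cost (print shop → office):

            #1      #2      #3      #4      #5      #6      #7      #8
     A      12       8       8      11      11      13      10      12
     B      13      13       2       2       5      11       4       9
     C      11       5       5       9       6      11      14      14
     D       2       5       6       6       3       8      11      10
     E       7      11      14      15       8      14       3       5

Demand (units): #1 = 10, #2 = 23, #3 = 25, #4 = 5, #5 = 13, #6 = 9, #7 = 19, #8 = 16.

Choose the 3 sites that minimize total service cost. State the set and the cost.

With exactly 3 open, each office uses its cheapest among the chosen.
{B, D, E}: #1→D 2·10=20, #2→D 5·23=115, #3→B 2·25=50, #4→B 2·5=10, #5→D 3·13=39, #6→D 8·9=72, #7→E 3·19=57, #8→E 5·16=80. Service cost 443.
{A, B, D}: service cost 526
{B, C, D}: service cost 526
Among all 10 size-3 choices, {B, D, E} is lowest.

Choose B, D and E; total service cost 443.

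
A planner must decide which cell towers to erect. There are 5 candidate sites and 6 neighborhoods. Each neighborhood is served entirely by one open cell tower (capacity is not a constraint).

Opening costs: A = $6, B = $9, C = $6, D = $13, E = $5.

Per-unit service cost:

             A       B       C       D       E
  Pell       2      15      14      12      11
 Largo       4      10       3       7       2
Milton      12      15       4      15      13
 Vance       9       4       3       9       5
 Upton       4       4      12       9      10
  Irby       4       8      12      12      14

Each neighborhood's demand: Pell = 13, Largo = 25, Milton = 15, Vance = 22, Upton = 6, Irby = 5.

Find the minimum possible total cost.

Minimum total cost: 263

For any fixed open set, each neighborhood goes to its cheapest open site; total = fixed + service.
{A, C, E}: Pell→A 2·13=26, Largo→E 2·25=50, Milton→C 4·15=60, Vance→C 3·22=66, Upton→A 4·6=24, Irby→A 4·5=20. Service 246; fixed 17; total 263.
{A, B, C, E}: service 246 + fixed 26 = 272
{A, C, D, E}: service 246 + fixed 30 = 276
{A, B, C, D, E}: service 246 + fixed 39 = 285
No other subset beats 263.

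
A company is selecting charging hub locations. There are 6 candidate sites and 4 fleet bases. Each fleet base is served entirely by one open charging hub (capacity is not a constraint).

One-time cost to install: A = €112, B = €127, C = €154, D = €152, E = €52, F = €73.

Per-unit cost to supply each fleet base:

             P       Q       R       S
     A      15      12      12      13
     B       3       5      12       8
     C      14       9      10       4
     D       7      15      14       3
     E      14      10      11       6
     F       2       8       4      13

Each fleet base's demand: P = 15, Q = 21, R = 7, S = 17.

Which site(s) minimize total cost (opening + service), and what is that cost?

Open E and F; minimum total cost 453.

For any fixed open set, each fleet base goes to its cheapest open site; total = fixed + service.
{E, F}: P→F 2·15=30, Q→F 8·21=168, R→F 4·7=28, S→E 6·17=102. Service 328; fixed 125; total 453.
{B}: service 370 + fixed 127 = 497
{B, F}: service 299 + fixed 200 = 499
{A, B, C, D, E, F}: service 214 + fixed 670 = 884
No other subset beats 453.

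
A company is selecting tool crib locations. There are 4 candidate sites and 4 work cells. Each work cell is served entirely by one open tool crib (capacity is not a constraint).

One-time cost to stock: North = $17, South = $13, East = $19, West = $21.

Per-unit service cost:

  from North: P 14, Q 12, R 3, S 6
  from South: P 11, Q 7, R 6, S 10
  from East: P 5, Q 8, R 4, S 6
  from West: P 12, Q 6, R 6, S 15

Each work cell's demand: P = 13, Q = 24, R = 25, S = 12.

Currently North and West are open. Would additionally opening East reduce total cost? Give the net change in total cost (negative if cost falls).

Yes — net change −72 (cost falls by 72).

Current service cost with {North, West}: 447.
Adding East: each work cell re-picks its cheapest; new service cost 356, saving 91.
Extra fixed cost: 19. Net change = 19 − 91 = -72.
(Totals: 485 → 413.)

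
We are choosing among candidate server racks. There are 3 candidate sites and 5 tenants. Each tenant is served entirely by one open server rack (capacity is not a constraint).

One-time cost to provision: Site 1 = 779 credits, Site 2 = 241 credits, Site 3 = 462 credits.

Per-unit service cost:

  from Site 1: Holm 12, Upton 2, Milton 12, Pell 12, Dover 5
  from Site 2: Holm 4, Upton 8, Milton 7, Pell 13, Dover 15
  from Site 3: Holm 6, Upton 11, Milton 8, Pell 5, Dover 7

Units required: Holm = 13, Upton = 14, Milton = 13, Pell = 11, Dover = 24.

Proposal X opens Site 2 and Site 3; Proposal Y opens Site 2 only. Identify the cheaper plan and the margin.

Proposal X: {Site 2, Site 3}: Holm→Site 2 4·13=52, Upton→Site 2 8·14=112, Milton→Site 2 7·13=91, Pell→Site 3 5·11=55, Dover→Site 3 7·24=168. Service 478; fixed 703; total 1181.
Proposal Y: {Site 2}: Holm→Site 2 4·13=52, Upton→Site 2 8·14=112, Milton→Site 2 7·13=91, Pell→Site 2 13·11=143, Dover→Site 2 15·24=360. Service 758; fixed 241; total 999.
Difference: |1181 − 999| = 182.

Proposal Y is cheaper by 182.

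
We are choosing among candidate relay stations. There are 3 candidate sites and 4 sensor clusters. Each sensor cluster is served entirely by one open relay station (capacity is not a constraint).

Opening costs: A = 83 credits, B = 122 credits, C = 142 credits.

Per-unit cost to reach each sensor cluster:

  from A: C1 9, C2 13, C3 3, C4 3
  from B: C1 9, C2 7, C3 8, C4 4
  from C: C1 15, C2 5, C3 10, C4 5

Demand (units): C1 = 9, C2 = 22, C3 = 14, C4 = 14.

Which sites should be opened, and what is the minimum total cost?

For any fixed open set, each sensor cluster goes to its cheapest open site; total = fixed + service.
{A, C}: C1→A 9·9=81, C2→C 5·22=110, C3→A 3·14=42, C4→A 3·14=42. Service 275; fixed 225; total 500.
{A, B}: service 319 + fixed 205 = 524
{B}: C1→B 9·9=81, C2→B 7·22=154, C3→B 8·14=112, C4→B 4·14=56. Service 403; fixed 122; total 525.
{A, B, C}: service 275 + fixed 347 = 622
No other subset beats 500.

Open A and C; minimum total cost 500.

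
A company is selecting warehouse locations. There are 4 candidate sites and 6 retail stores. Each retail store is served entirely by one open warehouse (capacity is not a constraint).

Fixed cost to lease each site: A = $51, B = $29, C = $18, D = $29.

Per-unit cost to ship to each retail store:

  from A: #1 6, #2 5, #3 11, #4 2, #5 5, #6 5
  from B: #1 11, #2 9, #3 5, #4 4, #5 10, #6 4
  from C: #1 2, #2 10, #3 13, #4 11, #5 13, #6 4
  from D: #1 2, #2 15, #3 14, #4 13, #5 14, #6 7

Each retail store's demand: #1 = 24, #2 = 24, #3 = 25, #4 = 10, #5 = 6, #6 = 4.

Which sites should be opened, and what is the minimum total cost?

For any fixed open set, each retail store goes to its cheapest open site; total = fixed + service.
{A, B, C}: #1→C 2·24=48, #2→A 5·24=120, #3→B 5·25=125, #4→A 2·10=20, #5→A 5·6=30, #6→B 4·4=16. Service 359; fixed 98; total 457.
{A, B, D}: service 359 + fixed 109 = 468
{A, B, C, D}: service 359 + fixed 127 = 486
{C}: #1→C 2·24=48, #2→C 10·24=240, #3→C 13·25=325, #4→C 11·10=110, #5→C 13·6=78, #6→C 4·4=16. Service 817; fixed 18; total 835.
No other subset beats 457.

Open A, B and C; minimum total cost 457.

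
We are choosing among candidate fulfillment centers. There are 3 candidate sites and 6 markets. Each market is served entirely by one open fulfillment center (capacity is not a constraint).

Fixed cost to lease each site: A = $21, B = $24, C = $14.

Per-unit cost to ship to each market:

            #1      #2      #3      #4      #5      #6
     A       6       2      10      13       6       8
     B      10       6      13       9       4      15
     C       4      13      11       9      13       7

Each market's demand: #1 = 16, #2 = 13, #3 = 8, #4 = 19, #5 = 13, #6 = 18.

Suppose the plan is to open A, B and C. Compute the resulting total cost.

Each market is assigned to its cheapest site among the open ones.
{A, B, C}: #1→C 4·16=64, #2→A 2·13=26, #3→A 10·8=80, #4→B 9·19=171, #5→B 4·13=52, #6→C 7·18=126. Service 519; fixed 59; total 578.

Total cost: 578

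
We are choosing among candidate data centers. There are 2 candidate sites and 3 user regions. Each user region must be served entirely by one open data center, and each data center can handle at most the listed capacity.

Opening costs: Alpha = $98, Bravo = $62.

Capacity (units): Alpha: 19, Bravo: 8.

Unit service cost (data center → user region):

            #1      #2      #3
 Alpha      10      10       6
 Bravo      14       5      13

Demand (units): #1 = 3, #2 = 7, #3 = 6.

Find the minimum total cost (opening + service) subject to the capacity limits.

Open {Alpha}: #1→Alpha 10·3=30, #2→Alpha 10·7=70, #3→Alpha 6·6=36.
Loads: Alpha carries 16/19. Service 136; fixed 98; total 234.
Next best feasible plan costs 261.

Minimum total cost: 234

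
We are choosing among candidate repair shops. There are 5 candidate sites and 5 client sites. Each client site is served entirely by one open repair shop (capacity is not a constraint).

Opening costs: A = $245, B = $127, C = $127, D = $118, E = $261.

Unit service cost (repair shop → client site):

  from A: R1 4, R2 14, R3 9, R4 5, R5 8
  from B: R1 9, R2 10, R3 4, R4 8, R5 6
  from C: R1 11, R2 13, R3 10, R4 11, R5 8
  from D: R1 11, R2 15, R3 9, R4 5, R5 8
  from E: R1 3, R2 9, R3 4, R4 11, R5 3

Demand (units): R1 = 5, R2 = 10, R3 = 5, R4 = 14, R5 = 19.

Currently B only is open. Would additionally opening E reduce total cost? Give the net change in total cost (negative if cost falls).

Current service cost with {B}: 391.
Adding E: each client site re-picks its cheapest; new service cost 294, saving 97.
Extra fixed cost: 261. Net change = 261 − 97 = 164.
(Totals: 518 → 682.)

No — net change +164 (cost rises by 164).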